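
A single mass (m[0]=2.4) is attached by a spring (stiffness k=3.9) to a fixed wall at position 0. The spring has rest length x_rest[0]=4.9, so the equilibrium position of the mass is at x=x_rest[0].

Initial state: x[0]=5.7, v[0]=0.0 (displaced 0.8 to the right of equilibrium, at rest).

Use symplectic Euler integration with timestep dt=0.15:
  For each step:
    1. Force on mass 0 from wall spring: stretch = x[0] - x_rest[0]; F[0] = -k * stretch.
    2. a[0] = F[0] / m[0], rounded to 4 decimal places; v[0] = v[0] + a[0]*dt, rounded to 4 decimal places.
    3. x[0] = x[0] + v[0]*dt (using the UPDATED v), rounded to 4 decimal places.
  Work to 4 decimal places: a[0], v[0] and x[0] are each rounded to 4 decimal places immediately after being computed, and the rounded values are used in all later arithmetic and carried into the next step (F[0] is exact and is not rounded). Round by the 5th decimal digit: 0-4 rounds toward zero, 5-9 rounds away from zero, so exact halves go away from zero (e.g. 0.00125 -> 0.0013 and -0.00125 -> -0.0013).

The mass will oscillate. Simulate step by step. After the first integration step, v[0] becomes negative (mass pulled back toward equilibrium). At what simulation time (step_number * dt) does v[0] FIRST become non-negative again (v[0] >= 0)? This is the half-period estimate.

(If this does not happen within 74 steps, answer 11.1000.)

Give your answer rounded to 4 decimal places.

Answer: 2.5500

Derivation:
Step 0: x=[5.7000] v=[0.0000]
Step 1: x=[5.6708] v=[-0.1950]
Step 2: x=[5.6134] v=[-0.3829]
Step 3: x=[5.5299] v=[-0.5568]
Step 4: x=[5.4234] v=[-0.7103]
Step 5: x=[5.2977] v=[-0.8379]
Step 6: x=[5.1575] v=[-0.9348]
Step 7: x=[5.0079] v=[-0.9976]
Step 8: x=[4.8543] v=[-1.0239]
Step 9: x=[4.7024] v=[-1.0128]
Step 10: x=[4.5577] v=[-0.9646]
Step 11: x=[4.4255] v=[-0.8812]
Step 12: x=[4.3107] v=[-0.7655]
Step 13: x=[4.2174] v=[-0.6219]
Step 14: x=[4.1491] v=[-0.4555]
Step 15: x=[4.1082] v=[-0.2725]
Step 16: x=[4.0963] v=[-0.0795]
Step 17: x=[4.1138] v=[0.1164]
First v>=0 after going negative at step 17, time=2.5500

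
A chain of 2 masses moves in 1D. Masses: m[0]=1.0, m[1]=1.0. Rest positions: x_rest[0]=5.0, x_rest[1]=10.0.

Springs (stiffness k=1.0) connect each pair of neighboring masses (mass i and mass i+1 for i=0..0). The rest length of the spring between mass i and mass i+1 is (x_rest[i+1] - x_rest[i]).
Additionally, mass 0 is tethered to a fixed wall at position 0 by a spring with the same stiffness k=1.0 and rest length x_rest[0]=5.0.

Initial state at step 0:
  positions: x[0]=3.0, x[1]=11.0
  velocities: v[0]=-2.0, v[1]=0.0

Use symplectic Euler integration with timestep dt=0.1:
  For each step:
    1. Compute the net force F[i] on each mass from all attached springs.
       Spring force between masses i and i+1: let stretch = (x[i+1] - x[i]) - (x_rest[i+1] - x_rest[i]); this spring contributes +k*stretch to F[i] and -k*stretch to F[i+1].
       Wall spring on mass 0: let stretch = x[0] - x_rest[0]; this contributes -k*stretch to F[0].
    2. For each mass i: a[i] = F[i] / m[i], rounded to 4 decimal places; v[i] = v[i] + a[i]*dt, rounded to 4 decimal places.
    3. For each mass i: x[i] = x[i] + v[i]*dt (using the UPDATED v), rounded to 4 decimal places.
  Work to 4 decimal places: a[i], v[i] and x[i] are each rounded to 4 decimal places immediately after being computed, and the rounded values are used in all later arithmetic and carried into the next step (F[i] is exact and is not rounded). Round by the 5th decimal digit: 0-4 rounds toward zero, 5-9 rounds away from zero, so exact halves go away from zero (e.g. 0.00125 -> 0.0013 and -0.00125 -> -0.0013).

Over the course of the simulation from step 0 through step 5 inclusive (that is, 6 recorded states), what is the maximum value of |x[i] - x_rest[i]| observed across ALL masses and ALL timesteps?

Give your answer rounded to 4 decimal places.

Step 0: x=[3.0000 11.0000] v=[-2.0000 0.0000]
Step 1: x=[2.8500 10.9700] v=[-1.5000 -0.3000]
Step 2: x=[2.7527 10.9088] v=[-0.9730 -0.6120]
Step 3: x=[2.7094 10.8160] v=[-0.4327 -0.9276]
Step 4: x=[2.7201 10.6922] v=[0.1070 -1.2383]
Step 5: x=[2.7833 10.5387] v=[0.6322 -1.5355]
Max displacement = 2.2906

Answer: 2.2906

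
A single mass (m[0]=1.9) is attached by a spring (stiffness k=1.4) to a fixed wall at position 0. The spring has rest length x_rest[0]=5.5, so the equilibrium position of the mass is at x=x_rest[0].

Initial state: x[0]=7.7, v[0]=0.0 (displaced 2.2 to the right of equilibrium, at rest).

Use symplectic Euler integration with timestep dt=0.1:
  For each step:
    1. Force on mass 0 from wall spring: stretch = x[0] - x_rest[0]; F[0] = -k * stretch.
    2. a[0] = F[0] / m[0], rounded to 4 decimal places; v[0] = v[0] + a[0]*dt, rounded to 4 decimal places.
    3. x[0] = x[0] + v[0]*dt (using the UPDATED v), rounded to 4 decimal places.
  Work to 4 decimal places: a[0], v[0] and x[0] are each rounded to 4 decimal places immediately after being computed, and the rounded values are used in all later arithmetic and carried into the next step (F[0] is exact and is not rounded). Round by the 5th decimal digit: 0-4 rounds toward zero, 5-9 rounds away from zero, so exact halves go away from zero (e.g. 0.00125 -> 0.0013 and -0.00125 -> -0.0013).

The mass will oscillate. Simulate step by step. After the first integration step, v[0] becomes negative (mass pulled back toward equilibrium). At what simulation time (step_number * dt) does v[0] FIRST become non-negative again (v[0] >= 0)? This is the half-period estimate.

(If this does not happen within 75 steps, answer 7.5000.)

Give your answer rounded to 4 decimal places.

Answer: 3.7000

Derivation:
Step 0: x=[7.7000] v=[0.0000]
Step 1: x=[7.6838] v=[-0.1621]
Step 2: x=[7.6515] v=[-0.3230]
Step 3: x=[7.6034] v=[-0.4815]
Step 4: x=[7.5398] v=[-0.6365]
Step 5: x=[7.4611] v=[-0.7868]
Step 6: x=[7.3680] v=[-0.9313]
Step 7: x=[7.2611] v=[-1.0689]
Step 8: x=[7.1412] v=[-1.1987]
Step 9: x=[7.0092] v=[-1.3196]
Step 10: x=[6.8661] v=[-1.4308]
Step 11: x=[6.7130] v=[-1.5315]
Step 12: x=[6.5509] v=[-1.6209]
Step 13: x=[6.3811] v=[-1.6983]
Step 14: x=[6.2048] v=[-1.7632]
Step 15: x=[6.0233] v=[-1.8151]
Step 16: x=[5.8379] v=[-1.8537]
Step 17: x=[5.6500] v=[-1.8786]
Step 18: x=[5.4610] v=[-1.8897]
Step 19: x=[5.2723] v=[-1.8868]
Step 20: x=[5.0853] v=[-1.8700]
Step 21: x=[4.9014] v=[-1.8394]
Step 22: x=[4.7219] v=[-1.7953]
Step 23: x=[4.5481] v=[-1.7380]
Step 24: x=[4.3813] v=[-1.6679]
Step 25: x=[4.2228] v=[-1.5855]
Step 26: x=[4.0737] v=[-1.4914]
Step 27: x=[3.9351] v=[-1.3863]
Step 28: x=[3.8080] v=[-1.2710]
Step 29: x=[3.6934] v=[-1.1463]
Step 30: x=[3.5921] v=[-1.0132]
Step 31: x=[3.5048] v=[-0.8726]
Step 32: x=[3.4322] v=[-0.7256]
Step 33: x=[3.3749] v=[-0.5732]
Step 34: x=[3.3332] v=[-0.4166]
Step 35: x=[3.3075] v=[-0.2569]
Step 36: x=[3.2980] v=[-0.0954]
Step 37: x=[3.3047] v=[0.0669]
First v>=0 after going negative at step 37, time=3.7000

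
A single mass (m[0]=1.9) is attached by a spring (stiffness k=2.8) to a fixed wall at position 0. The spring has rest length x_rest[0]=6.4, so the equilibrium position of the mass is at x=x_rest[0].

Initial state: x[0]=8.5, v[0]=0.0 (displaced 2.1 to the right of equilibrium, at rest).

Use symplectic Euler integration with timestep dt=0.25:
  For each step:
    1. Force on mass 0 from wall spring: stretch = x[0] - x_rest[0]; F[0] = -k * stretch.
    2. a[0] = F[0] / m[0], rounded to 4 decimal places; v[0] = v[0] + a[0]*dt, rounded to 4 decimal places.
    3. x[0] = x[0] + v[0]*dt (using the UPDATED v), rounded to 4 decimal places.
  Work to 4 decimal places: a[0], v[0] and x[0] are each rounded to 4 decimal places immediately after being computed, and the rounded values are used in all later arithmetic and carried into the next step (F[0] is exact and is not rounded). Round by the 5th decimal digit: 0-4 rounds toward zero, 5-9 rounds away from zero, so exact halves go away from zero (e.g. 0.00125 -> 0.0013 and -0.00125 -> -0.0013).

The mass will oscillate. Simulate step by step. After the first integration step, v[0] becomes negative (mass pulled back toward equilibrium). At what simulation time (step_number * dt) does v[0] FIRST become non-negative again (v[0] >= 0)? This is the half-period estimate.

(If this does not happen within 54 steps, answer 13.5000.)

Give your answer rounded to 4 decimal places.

Step 0: x=[8.5000] v=[0.0000]
Step 1: x=[8.3066] v=[-0.7737]
Step 2: x=[7.9376] v=[-1.4761]
Step 3: x=[7.4270] v=[-2.0426]
Step 4: x=[6.8218] v=[-2.4210]
Step 5: x=[6.1777] v=[-2.5764]
Step 6: x=[5.5541] v=[-2.4945]
Step 7: x=[5.0084] v=[-2.1829]
Step 8: x=[4.5909] v=[-1.6702]
Step 9: x=[4.3400] v=[-1.0037]
Step 10: x=[4.2788] v=[-0.2448]
Step 11: x=[4.4130] v=[0.5367]
First v>=0 after going negative at step 11, time=2.7500

Answer: 2.7500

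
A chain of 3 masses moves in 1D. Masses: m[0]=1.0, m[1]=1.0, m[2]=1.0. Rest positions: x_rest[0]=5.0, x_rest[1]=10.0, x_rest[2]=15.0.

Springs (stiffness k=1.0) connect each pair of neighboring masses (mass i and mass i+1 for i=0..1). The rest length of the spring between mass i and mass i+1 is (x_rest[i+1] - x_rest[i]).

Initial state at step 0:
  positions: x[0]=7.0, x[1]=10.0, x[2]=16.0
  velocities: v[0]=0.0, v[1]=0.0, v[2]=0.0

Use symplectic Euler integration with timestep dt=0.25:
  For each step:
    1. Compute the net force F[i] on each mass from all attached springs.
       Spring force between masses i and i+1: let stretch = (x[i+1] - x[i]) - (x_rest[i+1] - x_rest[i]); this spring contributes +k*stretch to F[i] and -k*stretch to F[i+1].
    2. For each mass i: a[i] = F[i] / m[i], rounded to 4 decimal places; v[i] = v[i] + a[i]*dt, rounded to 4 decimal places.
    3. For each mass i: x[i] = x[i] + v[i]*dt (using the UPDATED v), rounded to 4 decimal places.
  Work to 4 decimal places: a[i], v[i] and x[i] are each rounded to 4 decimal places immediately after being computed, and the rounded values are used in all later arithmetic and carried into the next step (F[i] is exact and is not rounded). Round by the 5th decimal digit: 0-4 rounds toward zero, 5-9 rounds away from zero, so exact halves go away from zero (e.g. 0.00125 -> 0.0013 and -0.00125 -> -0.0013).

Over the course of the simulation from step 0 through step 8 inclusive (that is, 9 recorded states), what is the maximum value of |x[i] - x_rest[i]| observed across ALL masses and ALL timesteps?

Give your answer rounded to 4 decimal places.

Answer: 2.0154

Derivation:
Step 0: x=[7.0000 10.0000 16.0000] v=[0.0000 0.0000 0.0000]
Step 1: x=[6.8750 10.1875 15.9375] v=[-0.5000 0.7500 -0.2500]
Step 2: x=[6.6445 10.5274 15.8281] v=[-0.9219 1.3594 -0.4375]
Step 3: x=[6.3442 10.9559 15.6999] v=[-1.2012 1.7139 -0.5127]
Step 4: x=[6.0196 11.3927 15.5877] v=[-1.2983 1.7470 -0.4487]
Step 5: x=[5.7184 11.7558 15.5258] v=[-1.2050 1.4525 -0.2475]
Step 6: x=[5.4820 11.9772 15.5408] v=[-0.9457 0.8857 0.0600]
Step 7: x=[5.3390 12.0154 15.6456] v=[-0.5719 0.1528 0.4191]
Step 8: x=[5.3008 11.8632 15.8360] v=[-0.1528 -0.6088 0.7616]
Max displacement = 2.0154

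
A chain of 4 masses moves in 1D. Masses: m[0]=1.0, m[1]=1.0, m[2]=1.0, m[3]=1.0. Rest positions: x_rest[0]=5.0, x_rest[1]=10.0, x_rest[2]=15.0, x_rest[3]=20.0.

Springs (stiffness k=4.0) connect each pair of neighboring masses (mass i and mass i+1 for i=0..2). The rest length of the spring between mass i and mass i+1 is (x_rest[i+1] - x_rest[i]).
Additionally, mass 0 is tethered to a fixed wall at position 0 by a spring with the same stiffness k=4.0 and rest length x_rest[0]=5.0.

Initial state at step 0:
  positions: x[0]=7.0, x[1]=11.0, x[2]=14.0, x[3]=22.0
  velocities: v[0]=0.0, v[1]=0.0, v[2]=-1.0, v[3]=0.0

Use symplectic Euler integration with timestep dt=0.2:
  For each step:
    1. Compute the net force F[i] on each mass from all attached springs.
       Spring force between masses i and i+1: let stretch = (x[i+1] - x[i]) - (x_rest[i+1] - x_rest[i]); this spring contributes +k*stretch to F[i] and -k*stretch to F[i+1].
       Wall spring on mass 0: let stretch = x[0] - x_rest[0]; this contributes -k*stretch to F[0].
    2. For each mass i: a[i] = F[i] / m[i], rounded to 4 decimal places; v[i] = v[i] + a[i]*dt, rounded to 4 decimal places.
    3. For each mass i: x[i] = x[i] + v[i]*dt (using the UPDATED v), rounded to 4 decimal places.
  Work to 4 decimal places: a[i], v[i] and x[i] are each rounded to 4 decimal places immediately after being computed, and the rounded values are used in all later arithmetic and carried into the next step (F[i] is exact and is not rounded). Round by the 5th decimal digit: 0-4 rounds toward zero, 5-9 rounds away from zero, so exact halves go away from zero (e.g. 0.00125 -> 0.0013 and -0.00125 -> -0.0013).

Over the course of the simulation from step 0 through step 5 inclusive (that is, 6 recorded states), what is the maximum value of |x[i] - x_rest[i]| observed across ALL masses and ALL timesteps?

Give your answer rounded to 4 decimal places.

Answer: 2.3641

Derivation:
Step 0: x=[7.0000 11.0000 14.0000 22.0000] v=[0.0000 0.0000 -1.0000 0.0000]
Step 1: x=[6.5200 10.8400 14.6000 21.5200] v=[-2.4000 -0.8000 3.0000 -2.4000]
Step 2: x=[5.6880 10.5904 15.7056 20.7328] v=[-4.1600 -1.2480 5.5280 -3.9360]
Step 3: x=[4.7303 10.3748 16.7971 19.9412] v=[-4.7885 -1.0778 5.4576 -3.9578]
Step 4: x=[3.9189 10.2837 17.3641 19.4466] v=[-4.0571 -0.4556 2.8350 -2.4731]
Step 5: x=[3.4988 10.3071 17.1314 19.4188] v=[-2.1004 0.1169 -1.1633 -0.1391]
Max displacement = 2.3641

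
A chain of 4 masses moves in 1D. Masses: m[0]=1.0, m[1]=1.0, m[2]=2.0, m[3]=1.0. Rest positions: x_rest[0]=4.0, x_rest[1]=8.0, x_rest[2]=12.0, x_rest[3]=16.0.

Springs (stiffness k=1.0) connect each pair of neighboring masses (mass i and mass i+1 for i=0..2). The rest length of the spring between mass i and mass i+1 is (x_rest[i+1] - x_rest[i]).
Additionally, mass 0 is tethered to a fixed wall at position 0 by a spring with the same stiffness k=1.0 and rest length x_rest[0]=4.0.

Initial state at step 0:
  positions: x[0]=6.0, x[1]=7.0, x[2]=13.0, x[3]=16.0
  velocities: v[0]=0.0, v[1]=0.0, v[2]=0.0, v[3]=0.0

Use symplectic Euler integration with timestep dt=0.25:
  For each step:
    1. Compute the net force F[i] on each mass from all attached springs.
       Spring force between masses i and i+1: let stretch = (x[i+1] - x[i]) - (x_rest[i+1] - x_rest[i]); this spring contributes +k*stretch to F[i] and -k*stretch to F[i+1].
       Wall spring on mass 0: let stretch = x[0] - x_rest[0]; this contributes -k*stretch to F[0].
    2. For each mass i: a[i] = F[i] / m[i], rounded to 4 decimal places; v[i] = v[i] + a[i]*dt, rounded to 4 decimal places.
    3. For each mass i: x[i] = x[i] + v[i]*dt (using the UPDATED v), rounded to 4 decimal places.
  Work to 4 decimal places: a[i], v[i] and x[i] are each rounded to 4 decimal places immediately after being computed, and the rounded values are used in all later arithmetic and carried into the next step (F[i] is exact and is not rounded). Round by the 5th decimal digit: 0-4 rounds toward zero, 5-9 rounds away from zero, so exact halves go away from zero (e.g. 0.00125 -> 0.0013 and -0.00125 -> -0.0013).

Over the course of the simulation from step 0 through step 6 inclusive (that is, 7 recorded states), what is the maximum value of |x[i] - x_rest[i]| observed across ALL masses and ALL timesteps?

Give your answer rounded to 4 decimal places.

Step 0: x=[6.0000 7.0000 13.0000 16.0000] v=[0.0000 0.0000 0.0000 0.0000]
Step 1: x=[5.6875 7.3125 12.9063 16.0625] v=[-1.2500 1.2500 -0.3750 0.2500]
Step 2: x=[5.1211 7.8731 12.7364 16.1778] v=[-2.2656 2.2422 -0.6797 0.4610]
Step 3: x=[4.4066 8.5656 12.5220 16.3280] v=[-2.8579 2.7700 -0.8575 0.6007]
Step 4: x=[3.6767 9.2455 12.3029 16.4903] v=[-2.9198 2.7194 -0.8763 0.6492]
Step 5: x=[3.0650 9.7684 12.1191 16.6409] v=[-2.4468 2.0916 -0.7351 0.6024]
Step 6: x=[2.6807 10.0193 12.0032 16.7589] v=[-1.5372 1.0034 -0.4637 0.4720]
Max displacement = 2.0193

Answer: 2.0193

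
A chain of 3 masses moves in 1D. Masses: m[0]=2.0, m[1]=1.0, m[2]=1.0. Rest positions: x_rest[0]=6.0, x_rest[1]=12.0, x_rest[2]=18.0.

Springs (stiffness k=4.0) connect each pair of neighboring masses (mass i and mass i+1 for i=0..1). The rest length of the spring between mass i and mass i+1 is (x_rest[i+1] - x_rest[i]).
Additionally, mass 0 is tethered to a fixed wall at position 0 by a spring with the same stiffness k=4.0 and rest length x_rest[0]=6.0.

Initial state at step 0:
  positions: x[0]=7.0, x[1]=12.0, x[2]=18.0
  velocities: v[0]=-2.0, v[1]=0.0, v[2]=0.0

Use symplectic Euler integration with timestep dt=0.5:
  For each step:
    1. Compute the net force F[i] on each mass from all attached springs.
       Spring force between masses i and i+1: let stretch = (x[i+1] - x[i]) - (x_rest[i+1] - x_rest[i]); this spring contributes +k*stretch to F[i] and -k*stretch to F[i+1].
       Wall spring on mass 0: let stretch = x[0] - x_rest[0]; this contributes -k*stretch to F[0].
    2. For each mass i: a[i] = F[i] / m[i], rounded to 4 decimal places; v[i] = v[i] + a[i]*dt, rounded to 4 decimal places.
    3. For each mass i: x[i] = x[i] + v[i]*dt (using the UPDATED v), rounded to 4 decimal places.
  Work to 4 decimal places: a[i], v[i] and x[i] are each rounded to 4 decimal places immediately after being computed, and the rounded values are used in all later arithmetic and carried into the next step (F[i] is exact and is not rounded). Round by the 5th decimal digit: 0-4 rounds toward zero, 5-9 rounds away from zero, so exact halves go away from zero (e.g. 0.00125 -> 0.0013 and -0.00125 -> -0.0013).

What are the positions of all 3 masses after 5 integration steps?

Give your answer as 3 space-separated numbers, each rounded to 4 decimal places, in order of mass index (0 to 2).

Answer: 6.7500 10.7500 15.5000

Derivation:
Step 0: x=[7.0000 12.0000 18.0000] v=[-2.0000 0.0000 0.0000]
Step 1: x=[5.0000 13.0000 18.0000] v=[-4.0000 2.0000 0.0000]
Step 2: x=[4.5000 11.0000 19.0000] v=[-1.0000 -4.0000 2.0000]
Step 3: x=[5.0000 10.5000 18.0000] v=[1.0000 -1.0000 -2.0000]
Step 4: x=[5.7500 12.0000 15.5000] v=[1.5000 3.0000 -5.0000]
Step 5: x=[6.7500 10.7500 15.5000] v=[2.0000 -2.5000 0.0000]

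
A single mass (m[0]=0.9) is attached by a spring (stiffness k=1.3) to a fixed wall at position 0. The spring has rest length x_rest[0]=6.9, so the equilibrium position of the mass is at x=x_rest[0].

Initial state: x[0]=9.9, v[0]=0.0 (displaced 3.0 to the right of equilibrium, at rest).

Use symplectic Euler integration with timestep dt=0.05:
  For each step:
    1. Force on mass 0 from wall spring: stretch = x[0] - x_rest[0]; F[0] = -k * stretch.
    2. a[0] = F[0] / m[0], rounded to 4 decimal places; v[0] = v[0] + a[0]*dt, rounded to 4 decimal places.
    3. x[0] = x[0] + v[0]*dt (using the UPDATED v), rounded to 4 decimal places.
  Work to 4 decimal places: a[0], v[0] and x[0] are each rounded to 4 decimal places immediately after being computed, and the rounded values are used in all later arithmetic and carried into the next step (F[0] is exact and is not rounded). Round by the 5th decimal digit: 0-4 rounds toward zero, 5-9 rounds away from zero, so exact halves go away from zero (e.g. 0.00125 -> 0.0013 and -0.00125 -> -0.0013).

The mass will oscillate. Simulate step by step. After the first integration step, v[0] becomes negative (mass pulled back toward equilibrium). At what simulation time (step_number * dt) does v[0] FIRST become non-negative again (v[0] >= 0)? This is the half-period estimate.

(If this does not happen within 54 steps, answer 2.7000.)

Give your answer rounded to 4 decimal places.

Step 0: x=[9.9000] v=[0.0000]
Step 1: x=[9.8892] v=[-0.2167]
Step 2: x=[9.8676] v=[-0.4326]
Step 3: x=[9.8353] v=[-0.6469]
Step 4: x=[9.7924] v=[-0.8589]
Step 5: x=[9.7390] v=[-1.0678]
Step 6: x=[9.6754] v=[-1.2728]
Step 7: x=[9.6017] v=[-1.4732]
Step 8: x=[9.5183] v=[-1.6683]
Step 9: x=[9.4254] v=[-1.8574]
Step 10: x=[9.3234] v=[-2.0398]
Step 11: x=[9.2127] v=[-2.2148]
Step 12: x=[9.0936] v=[-2.3818]
Step 13: x=[8.9666] v=[-2.5402]
Step 14: x=[8.8321] v=[-2.6895]
Step 15: x=[8.6907] v=[-2.8290]
Step 16: x=[8.5428] v=[-2.9583]
Step 17: x=[8.3890] v=[-3.0769]
Step 18: x=[8.2298] v=[-3.1844]
Step 19: x=[8.0658] v=[-3.2804]
Step 20: x=[7.8976] v=[-3.3646]
Step 21: x=[7.7258] v=[-3.4367]
Step 22: x=[7.5510] v=[-3.4963]
Step 23: x=[7.3738] v=[-3.5433]
Step 24: x=[7.1949] v=[-3.5775]
Step 25: x=[7.0150] v=[-3.5988]
Step 26: x=[6.8346] v=[-3.6071]
Step 27: x=[6.6545] v=[-3.6024]
Step 28: x=[6.4753] v=[-3.5847]
Step 29: x=[6.2976] v=[-3.5540]
Step 30: x=[6.1221] v=[-3.5105]
Step 31: x=[5.9494] v=[-3.4543]
Step 32: x=[5.7801] v=[-3.3856]
Step 33: x=[5.6149] v=[-3.3047]
Step 34: x=[5.4543] v=[-3.2119]
Step 35: x=[5.2989] v=[-3.1075]
Step 36: x=[5.1493] v=[-2.9919]
Step 37: x=[5.0060] v=[-2.8655]
Step 38: x=[4.8696] v=[-2.7287]
Step 39: x=[4.7405] v=[-2.5821]
Step 40: x=[4.6192] v=[-2.4261]
Step 41: x=[4.5061] v=[-2.2614]
Step 42: x=[4.4017] v=[-2.0885]
Step 43: x=[4.3063] v=[-1.9081]
Step 44: x=[4.2203] v=[-1.7208]
Step 45: x=[4.1439] v=[-1.5273]
Step 46: x=[4.0775] v=[-1.3283]
Step 47: x=[4.0213] v=[-1.1245]
Step 48: x=[3.9755] v=[-0.9166]
Step 49: x=[3.9402] v=[-0.7054]
Step 50: x=[3.9156] v=[-0.4916]
Step 51: x=[3.9018] v=[-0.2761]
Step 52: x=[3.8988] v=[-0.0596]
Step 53: x=[3.9067] v=[0.1572]
First v>=0 after going negative at step 53, time=2.6500

Answer: 2.6500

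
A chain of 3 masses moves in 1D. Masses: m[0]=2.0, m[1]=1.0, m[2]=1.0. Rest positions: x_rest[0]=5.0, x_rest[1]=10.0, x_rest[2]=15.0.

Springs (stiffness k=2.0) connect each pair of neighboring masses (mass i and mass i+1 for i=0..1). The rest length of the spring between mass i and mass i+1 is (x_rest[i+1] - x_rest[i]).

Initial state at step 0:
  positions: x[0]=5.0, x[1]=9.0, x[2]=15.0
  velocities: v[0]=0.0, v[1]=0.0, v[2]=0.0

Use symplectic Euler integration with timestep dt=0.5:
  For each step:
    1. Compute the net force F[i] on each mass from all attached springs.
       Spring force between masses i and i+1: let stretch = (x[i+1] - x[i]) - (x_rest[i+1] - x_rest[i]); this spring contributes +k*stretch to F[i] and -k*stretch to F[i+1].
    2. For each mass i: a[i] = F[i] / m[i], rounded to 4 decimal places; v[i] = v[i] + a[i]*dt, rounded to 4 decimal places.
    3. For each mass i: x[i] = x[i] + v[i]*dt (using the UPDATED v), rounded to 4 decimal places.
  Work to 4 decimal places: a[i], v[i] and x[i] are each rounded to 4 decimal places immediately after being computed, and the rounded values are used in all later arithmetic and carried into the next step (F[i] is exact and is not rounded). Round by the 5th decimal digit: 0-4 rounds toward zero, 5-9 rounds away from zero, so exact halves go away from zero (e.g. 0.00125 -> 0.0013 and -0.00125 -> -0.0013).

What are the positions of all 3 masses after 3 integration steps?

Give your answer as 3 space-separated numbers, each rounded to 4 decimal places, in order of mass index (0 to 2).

Answer: 4.6407 10.0313 14.6875

Derivation:
Step 0: x=[5.0000 9.0000 15.0000] v=[0.0000 0.0000 0.0000]
Step 1: x=[4.7500 10.0000 14.5000] v=[-0.5000 2.0000 -1.0000]
Step 2: x=[4.5625 10.6250 14.2500] v=[-0.3750 1.2500 -0.5000]
Step 3: x=[4.6407 10.0313 14.6875] v=[0.1563 -1.1875 0.8750]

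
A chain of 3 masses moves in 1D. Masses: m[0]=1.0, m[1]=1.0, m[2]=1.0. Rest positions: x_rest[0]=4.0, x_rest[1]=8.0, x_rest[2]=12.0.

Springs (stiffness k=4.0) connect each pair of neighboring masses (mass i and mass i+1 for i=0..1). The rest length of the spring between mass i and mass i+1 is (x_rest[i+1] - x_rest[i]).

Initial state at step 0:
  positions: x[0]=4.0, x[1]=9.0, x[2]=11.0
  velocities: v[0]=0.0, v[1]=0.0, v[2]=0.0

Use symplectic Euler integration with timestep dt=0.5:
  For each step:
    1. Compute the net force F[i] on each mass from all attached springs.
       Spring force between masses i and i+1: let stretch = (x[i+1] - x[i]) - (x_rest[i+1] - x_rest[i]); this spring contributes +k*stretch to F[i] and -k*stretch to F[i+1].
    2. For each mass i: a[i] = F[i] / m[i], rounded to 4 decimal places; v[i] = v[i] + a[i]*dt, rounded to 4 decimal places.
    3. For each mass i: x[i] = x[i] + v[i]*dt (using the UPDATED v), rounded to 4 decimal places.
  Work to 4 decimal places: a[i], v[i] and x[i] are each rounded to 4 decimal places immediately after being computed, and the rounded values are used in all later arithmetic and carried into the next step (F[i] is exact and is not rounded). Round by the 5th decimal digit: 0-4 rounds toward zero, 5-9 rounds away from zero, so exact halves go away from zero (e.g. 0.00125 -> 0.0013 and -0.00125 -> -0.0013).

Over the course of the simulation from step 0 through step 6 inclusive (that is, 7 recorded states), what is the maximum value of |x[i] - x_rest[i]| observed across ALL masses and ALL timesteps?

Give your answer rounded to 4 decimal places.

Step 0: x=[4.0000 9.0000 11.0000] v=[0.0000 0.0000 0.0000]
Step 1: x=[5.0000 6.0000 13.0000] v=[2.0000 -6.0000 4.0000]
Step 2: x=[3.0000 9.0000 12.0000] v=[-4.0000 6.0000 -2.0000]
Step 3: x=[3.0000 9.0000 12.0000] v=[0.0000 0.0000 0.0000]
Step 4: x=[5.0000 6.0000 13.0000] v=[4.0000 -6.0000 2.0000]
Step 5: x=[4.0000 9.0000 11.0000] v=[-2.0000 6.0000 -4.0000]
Step 6: x=[4.0000 9.0000 11.0000] v=[0.0000 0.0000 0.0000]
Max displacement = 2.0000

Answer: 2.0000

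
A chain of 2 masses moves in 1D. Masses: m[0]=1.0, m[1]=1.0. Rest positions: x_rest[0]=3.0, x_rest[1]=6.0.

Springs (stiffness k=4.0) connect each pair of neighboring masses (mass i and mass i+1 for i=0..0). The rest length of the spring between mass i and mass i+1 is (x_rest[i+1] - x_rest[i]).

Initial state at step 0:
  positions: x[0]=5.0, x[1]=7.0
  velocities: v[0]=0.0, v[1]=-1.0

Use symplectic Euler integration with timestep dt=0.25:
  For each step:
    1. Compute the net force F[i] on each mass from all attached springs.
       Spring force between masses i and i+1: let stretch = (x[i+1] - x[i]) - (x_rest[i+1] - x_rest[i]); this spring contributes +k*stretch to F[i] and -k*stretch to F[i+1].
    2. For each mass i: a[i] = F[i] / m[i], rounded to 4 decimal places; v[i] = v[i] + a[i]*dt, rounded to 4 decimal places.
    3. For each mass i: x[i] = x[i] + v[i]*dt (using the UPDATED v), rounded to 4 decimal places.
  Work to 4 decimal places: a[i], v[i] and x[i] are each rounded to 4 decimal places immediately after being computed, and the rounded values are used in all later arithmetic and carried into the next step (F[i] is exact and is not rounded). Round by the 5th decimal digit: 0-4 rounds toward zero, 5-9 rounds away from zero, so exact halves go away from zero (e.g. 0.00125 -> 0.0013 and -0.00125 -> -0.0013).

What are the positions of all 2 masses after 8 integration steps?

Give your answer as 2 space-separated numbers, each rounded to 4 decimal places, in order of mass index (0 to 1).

Answer: 3.9386 6.0617

Derivation:
Step 0: x=[5.0000 7.0000] v=[0.0000 -1.0000]
Step 1: x=[4.7500 7.0000] v=[-1.0000 0.0000]
Step 2: x=[4.3125 7.1875] v=[-1.7500 0.7500]
Step 3: x=[3.8438 7.4063] v=[-1.8750 0.8750]
Step 4: x=[3.5157 7.4844] v=[-1.3125 0.3125]
Step 5: x=[3.4298 7.3204] v=[-0.3438 -0.6562]
Step 6: x=[3.5665 6.9337] v=[0.5468 -1.5468]
Step 7: x=[3.7950 6.4552] v=[0.9140 -1.9140]
Step 8: x=[3.9386 6.0617] v=[0.5742 -1.5742]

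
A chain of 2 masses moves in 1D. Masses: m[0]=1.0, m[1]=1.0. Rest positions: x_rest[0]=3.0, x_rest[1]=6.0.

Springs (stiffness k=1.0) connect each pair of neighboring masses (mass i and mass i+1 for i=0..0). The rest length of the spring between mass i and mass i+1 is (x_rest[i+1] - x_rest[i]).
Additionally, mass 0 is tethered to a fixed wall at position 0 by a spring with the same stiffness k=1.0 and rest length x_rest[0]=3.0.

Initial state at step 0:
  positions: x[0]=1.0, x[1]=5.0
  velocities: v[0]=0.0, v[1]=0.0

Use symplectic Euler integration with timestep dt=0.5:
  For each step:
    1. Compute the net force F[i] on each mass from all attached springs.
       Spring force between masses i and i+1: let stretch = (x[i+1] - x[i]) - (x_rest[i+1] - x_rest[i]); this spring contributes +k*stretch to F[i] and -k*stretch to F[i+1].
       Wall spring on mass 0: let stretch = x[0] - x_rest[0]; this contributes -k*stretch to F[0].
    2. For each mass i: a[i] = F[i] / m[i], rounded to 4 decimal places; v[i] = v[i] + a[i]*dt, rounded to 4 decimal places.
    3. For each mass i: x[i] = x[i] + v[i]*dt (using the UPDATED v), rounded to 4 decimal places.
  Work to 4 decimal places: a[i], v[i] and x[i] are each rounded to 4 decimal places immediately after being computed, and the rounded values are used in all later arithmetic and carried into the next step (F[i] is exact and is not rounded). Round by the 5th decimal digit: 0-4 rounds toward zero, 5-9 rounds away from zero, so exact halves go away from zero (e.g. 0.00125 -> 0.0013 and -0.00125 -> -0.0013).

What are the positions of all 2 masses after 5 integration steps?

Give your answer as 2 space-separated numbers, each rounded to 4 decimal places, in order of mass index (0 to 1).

Answer: 3.2803 6.1330

Derivation:
Step 0: x=[1.0000 5.0000] v=[0.0000 0.0000]
Step 1: x=[1.7500 4.7500] v=[1.5000 -0.5000]
Step 2: x=[2.8125 4.5000] v=[2.1250 -0.5000]
Step 3: x=[3.5938 4.5782] v=[1.5625 0.1563]
Step 4: x=[3.7227 5.1603] v=[0.2578 1.1641]
Step 5: x=[3.2803 6.1330] v=[-0.8848 1.9453]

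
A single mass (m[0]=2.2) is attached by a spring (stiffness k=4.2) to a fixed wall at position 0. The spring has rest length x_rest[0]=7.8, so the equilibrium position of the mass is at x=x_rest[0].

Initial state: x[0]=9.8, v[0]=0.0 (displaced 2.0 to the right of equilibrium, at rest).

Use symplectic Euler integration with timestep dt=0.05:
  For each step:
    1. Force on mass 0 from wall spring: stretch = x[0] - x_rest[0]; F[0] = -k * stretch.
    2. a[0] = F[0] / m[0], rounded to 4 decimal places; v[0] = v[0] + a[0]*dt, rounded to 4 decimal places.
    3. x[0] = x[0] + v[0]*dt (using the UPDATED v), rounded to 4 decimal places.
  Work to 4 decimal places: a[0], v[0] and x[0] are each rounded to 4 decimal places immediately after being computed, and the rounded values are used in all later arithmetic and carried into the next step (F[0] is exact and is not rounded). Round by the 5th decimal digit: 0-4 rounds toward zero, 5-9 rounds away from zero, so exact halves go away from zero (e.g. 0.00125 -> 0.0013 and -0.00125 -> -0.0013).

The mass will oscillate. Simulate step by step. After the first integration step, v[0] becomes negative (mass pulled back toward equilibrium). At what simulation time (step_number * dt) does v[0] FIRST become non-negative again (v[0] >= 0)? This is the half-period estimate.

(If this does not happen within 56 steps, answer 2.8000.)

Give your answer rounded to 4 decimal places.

Step 0: x=[9.8000] v=[0.0000]
Step 1: x=[9.7905] v=[-0.1909]
Step 2: x=[9.7715] v=[-0.3809]
Step 3: x=[9.7430] v=[-0.5691]
Step 4: x=[9.7053] v=[-0.7546]
Step 5: x=[9.6585] v=[-0.9365]
Step 6: x=[9.6028] v=[-1.1139]
Step 7: x=[9.5385] v=[-1.2860]
Step 8: x=[9.4659] v=[-1.4520]
Step 9: x=[9.3854] v=[-1.6110]
Step 10: x=[9.2973] v=[-1.7623]
Step 11: x=[9.2020] v=[-1.9052]
Step 12: x=[9.1001] v=[-2.0390]
Step 13: x=[8.9919] v=[-2.1631]
Step 14: x=[8.8781] v=[-2.2769]
Step 15: x=[8.7591] v=[-2.3798]
Step 16: x=[8.6355] v=[-2.4714]
Step 17: x=[8.5079] v=[-2.5512]
Step 18: x=[8.3770] v=[-2.6188]
Step 19: x=[8.2433] v=[-2.6739]
Step 20: x=[8.1075] v=[-2.7162]
Step 21: x=[7.9702] v=[-2.7456]
Step 22: x=[7.8321] v=[-2.7618]
Step 23: x=[7.6939] v=[-2.7649]
Step 24: x=[7.5562] v=[-2.7548]
Step 25: x=[7.4196] v=[-2.7315]
Step 26: x=[7.2848] v=[-2.6952]
Step 27: x=[7.1525] v=[-2.6460]
Step 28: x=[7.0233] v=[-2.5842]
Step 29: x=[6.8978] v=[-2.5101]
Step 30: x=[6.7766] v=[-2.4240]
Step 31: x=[6.6603] v=[-2.3263]
Step 32: x=[6.5494] v=[-2.2175]
Step 33: x=[6.4445] v=[-2.0981]
Step 34: x=[6.3461] v=[-1.9687]
Step 35: x=[6.2546] v=[-1.8299]
Step 36: x=[6.1705] v=[-1.6824]
Step 37: x=[6.0942] v=[-1.5269]
Step 38: x=[6.0260] v=[-1.3641]
Step 39: x=[5.9663] v=[-1.1948]
Step 40: x=[5.9153] v=[-1.0198]
Step 41: x=[5.8733] v=[-0.8399]
Step 42: x=[5.8405] v=[-0.6560]
Step 43: x=[5.8171] v=[-0.4690]
Step 44: x=[5.8031] v=[-0.2797]
Step 45: x=[5.7986] v=[-0.0891]
Step 46: x=[5.8037] v=[0.1019]
First v>=0 after going negative at step 46, time=2.3000

Answer: 2.3000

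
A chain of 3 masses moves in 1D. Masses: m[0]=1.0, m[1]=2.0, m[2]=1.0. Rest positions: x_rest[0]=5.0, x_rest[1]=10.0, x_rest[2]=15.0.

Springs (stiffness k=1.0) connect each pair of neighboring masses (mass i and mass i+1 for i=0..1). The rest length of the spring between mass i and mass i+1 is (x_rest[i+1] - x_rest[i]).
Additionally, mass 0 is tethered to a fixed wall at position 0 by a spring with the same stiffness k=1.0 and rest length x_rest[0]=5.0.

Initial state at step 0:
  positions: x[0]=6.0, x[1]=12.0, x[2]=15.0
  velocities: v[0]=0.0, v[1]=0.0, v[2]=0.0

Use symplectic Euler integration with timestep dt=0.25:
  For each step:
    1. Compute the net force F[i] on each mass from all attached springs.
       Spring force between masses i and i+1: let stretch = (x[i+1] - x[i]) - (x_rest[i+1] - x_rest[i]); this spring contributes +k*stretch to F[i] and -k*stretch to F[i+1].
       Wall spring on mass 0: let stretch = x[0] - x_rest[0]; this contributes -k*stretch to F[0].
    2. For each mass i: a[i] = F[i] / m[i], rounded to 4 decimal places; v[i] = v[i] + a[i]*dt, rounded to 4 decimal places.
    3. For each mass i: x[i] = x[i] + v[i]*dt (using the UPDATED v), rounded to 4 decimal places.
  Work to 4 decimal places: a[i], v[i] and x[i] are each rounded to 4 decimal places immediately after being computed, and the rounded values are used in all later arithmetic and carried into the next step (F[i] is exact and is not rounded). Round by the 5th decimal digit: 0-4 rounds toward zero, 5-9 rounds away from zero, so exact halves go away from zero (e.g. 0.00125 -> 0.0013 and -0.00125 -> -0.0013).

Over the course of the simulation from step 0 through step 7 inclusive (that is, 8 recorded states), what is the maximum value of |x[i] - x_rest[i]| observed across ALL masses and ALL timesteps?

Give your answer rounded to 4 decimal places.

Step 0: x=[6.0000 12.0000 15.0000] v=[0.0000 0.0000 0.0000]
Step 1: x=[6.0000 11.9063 15.1250] v=[0.0000 -0.3750 0.5000]
Step 2: x=[5.9942 11.7286 15.3613] v=[-0.0234 -0.7110 0.9453]
Step 3: x=[5.9721 11.4852 15.6831] v=[-0.0884 -0.9737 1.2871]
Step 4: x=[5.9213 11.2007 16.0550] v=[-0.2032 -1.1381 1.4876]
Step 5: x=[5.8304 10.9029 16.4360] v=[-0.3637 -1.1913 1.5240]
Step 6: x=[5.6921 10.6195 16.7837] v=[-0.5532 -1.1337 1.3907]
Step 7: x=[5.5060 10.3747 17.0586] v=[-0.7444 -0.9791 1.0997]
Max displacement = 2.0586

Answer: 2.0586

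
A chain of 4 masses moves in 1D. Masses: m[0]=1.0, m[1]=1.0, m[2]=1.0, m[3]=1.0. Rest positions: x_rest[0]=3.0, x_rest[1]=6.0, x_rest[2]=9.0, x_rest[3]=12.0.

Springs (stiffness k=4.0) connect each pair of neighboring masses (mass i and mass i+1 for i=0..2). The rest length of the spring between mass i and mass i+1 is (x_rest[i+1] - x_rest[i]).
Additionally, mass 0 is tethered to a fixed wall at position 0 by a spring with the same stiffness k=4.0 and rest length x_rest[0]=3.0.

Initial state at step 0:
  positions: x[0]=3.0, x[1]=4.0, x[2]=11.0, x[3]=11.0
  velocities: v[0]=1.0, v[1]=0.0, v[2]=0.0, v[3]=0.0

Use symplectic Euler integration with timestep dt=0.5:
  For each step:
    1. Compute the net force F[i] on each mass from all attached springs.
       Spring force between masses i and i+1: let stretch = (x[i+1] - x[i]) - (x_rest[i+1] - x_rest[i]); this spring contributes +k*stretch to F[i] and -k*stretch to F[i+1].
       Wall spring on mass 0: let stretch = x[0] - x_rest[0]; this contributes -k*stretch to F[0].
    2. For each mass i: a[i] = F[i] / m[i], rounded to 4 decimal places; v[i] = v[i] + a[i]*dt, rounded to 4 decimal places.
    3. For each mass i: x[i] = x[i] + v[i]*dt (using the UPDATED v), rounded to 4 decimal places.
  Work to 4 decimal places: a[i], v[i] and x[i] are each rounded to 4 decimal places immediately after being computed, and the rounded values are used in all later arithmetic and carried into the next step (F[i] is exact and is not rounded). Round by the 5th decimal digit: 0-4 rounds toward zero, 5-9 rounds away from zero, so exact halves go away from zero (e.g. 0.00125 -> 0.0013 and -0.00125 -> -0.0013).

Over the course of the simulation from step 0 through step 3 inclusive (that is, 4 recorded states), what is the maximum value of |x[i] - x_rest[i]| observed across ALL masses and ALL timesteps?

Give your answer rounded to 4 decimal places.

Step 0: x=[3.0000 4.0000 11.0000 11.0000] v=[1.0000 0.0000 0.0000 0.0000]
Step 1: x=[1.5000 10.0000 4.0000 14.0000] v=[-3.0000 12.0000 -14.0000 6.0000]
Step 2: x=[7.0000 1.5000 13.0000 10.0000] v=[11.0000 -17.0000 18.0000 -8.0000]
Step 3: x=[0.0000 10.0000 7.5000 12.0000] v=[-14.0000 17.0000 -11.0000 4.0000]
Max displacement = 5.0000

Answer: 5.0000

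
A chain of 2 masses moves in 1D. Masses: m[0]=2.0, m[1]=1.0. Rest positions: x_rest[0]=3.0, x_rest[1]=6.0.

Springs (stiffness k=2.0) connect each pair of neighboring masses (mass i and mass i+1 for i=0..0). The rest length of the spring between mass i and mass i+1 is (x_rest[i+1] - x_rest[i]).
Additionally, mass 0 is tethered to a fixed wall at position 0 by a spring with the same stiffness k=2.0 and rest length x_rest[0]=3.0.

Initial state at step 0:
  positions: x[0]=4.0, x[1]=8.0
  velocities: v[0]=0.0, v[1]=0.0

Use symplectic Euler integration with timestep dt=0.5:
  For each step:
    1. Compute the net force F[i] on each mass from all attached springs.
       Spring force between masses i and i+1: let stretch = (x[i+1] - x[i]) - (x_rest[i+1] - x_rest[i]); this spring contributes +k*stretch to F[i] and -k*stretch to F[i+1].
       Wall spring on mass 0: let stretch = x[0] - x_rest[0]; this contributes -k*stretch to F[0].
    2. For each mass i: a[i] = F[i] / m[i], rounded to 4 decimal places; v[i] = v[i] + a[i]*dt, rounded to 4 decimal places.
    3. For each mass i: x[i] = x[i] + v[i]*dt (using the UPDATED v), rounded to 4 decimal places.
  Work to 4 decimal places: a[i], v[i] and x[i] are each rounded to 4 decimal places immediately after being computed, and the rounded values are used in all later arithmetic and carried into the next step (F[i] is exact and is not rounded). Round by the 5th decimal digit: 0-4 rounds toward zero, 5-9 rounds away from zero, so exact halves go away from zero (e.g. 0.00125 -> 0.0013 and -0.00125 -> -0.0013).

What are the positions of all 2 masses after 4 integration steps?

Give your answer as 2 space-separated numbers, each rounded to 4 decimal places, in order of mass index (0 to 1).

Step 0: x=[4.0000 8.0000] v=[0.0000 0.0000]
Step 1: x=[4.0000 7.5000] v=[0.0000 -1.0000]
Step 2: x=[3.8750 6.7500] v=[-0.2500 -1.5000]
Step 3: x=[3.5000 6.0625] v=[-0.7500 -1.3750]
Step 4: x=[2.8906 5.5938] v=[-1.2188 -0.9375]

Answer: 2.8906 5.5938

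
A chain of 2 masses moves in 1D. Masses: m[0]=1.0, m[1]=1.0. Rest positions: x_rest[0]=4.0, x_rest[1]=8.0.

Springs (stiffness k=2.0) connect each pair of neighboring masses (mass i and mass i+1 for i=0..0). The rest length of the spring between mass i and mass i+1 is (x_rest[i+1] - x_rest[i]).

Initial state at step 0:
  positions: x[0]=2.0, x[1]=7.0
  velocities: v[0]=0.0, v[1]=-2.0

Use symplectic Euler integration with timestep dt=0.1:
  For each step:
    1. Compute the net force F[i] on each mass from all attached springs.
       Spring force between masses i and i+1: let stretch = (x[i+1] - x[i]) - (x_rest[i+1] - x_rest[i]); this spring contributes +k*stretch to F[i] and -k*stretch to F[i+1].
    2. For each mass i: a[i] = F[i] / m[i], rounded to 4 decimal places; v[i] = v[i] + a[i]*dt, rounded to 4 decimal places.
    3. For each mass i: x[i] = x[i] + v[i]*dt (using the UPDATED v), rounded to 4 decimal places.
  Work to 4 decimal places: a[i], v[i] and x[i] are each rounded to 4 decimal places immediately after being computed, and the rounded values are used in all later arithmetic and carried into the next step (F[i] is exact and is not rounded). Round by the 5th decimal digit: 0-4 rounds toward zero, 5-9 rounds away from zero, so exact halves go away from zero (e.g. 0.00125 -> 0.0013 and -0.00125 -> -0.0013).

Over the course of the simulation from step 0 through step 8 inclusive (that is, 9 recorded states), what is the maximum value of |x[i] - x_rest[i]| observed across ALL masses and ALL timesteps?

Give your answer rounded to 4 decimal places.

Step 0: x=[2.0000 7.0000] v=[0.0000 -2.0000]
Step 1: x=[2.0200 6.7800] v=[0.2000 -2.2000]
Step 2: x=[2.0552 6.5448] v=[0.3520 -2.3520]
Step 3: x=[2.1002 6.2998] v=[0.4499 -2.4499]
Step 4: x=[2.1492 6.0508] v=[0.4898 -2.4898]
Step 5: x=[2.1962 5.8038] v=[0.4701 -2.4701]
Step 6: x=[2.2354 5.5646] v=[0.3916 -2.3916]
Step 7: x=[2.2611 5.3389] v=[0.2574 -2.2574]
Step 8: x=[2.2684 5.1316] v=[0.0730 -2.0730]
Max displacement = 2.8684

Answer: 2.8684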